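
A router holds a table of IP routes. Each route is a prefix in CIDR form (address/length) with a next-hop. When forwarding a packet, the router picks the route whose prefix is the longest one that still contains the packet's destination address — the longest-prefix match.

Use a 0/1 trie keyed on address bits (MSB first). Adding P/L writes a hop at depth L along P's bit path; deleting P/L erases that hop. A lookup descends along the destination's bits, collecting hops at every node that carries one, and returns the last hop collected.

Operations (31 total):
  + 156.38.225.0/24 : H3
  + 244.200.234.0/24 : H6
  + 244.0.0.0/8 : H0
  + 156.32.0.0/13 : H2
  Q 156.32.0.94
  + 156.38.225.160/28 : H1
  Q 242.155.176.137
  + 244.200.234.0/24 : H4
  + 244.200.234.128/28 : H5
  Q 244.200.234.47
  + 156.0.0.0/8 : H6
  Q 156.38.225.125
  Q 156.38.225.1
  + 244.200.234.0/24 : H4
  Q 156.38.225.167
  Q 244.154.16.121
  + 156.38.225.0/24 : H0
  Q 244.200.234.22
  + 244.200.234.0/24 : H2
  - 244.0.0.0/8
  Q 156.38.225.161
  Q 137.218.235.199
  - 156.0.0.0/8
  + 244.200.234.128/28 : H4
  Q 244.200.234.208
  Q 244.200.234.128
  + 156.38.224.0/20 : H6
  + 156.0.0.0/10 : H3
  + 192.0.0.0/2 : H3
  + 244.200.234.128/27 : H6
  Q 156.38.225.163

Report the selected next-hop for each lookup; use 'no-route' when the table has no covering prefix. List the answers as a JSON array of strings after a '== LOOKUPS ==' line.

Apply in order:
  + 156.38.225.0/24 (H3) depth=24
  + 244.200.234.0/24 (H6) depth=24
  + 244.0.0.0/8 (H0) depth=8
  + 156.32.0.0/13 (H2) depth=13
  Q 156.32.0.94: descend 1001110000100 ; hops seen [H2] ; pick H2
  + 156.38.225.160/28 (H1) depth=28
  Q 242.155.176.137: descend 11110 ; hops seen [∅] ; pick no-route
  + 244.200.234.0/24 (H4) depth=24
  + 244.200.234.128/28 (H5) depth=28
  Q 244.200.234.47: descend 111101001100100011101010 ; hops seen [H0,H4] ; pick H4
  + 156.0.0.0/8 (H6) depth=8
  Q 156.38.225.125: descend 100111000010011011100001 ; hops seen [H6,H2,H3] ; pick H3
  Q 156.38.225.1: descend 100111000010011011100001 ; hops seen [H6,H2,H3] ; pick H3
  + 244.200.234.0/24 (H4) depth=24
  Q 156.38.225.167: descend 1001110000100110111000011010 ; hops seen [H6,H2,H3,H1] ; pick H1
  Q 244.154.16.121: descend 111101001 ; hops seen [H0] ; pick H0
  + 156.38.225.0/24 (H0) depth=24
  Q 244.200.234.22: descend 111101001100100011101010 ; hops seen [H0,H4] ; pick H4
  + 244.200.234.0/24 (H2) depth=24
  - 244.0.0.0/8 clear@8
  Q 156.38.225.161: descend 1001110000100110111000011010 ; hops seen [H6,H2,H0,H1] ; pick H1
  Q 137.218.235.199: descend 100 ; hops seen [∅] ; pick no-route
  - 156.0.0.0/8 clear@8
  + 244.200.234.128/28 (H4) depth=28
  Q 244.200.234.208: descend 1111010011001000111010101 ; hops seen [H2] ; pick H2
  Q 244.200.234.128: descend 1111010011001000111010101000 ; hops seen [H2,H4] ; pick H4
  + 156.38.224.0/20 (H6) depth=20
  + 156.0.0.0/10 (H3) depth=10
  + 192.0.0.0/2 (H3) depth=2
  + 244.200.234.128/27 (H6) depth=27
  Q 156.38.225.163: descend 1001110000100110111000011010 ; hops seen [H3,H2,H6,H0,H1] ; pick H1

== LOOKUPS ==
["H2","no-route","H4","H3","H3","H1","H0","H4","H1","no-route","H2","H4","H1"]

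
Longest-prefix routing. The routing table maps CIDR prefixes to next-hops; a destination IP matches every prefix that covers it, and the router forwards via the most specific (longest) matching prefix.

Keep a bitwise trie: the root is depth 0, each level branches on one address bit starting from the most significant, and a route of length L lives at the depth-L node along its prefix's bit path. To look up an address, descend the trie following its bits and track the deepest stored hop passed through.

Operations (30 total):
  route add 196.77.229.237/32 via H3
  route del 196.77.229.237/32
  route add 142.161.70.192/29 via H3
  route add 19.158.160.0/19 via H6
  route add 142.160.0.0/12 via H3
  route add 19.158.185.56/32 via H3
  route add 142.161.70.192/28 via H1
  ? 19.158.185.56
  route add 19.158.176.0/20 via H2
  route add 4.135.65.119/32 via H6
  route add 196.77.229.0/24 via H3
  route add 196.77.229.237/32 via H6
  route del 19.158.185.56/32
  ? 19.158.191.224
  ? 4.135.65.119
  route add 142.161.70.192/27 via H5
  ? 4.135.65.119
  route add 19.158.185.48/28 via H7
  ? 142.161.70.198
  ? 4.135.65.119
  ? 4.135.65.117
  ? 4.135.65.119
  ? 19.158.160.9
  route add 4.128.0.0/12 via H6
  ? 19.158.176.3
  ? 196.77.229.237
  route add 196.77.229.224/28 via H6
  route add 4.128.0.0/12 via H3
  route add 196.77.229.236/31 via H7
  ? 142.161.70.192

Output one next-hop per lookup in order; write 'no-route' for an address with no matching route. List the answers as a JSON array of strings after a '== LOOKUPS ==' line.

Process each operation:
  add 196.77.229.237/32 -> H3 at depth 32
  - 196.77.229.237/32 clear@32
  add 142.161.70.192/29 -> H3 at depth 29
  add 19.158.160.0/19 -> H6 at depth 19
  add 142.160.0.0/12 -> H3 at depth 12
  add 19.158.185.56/32 -> H3 at depth 32
  add 142.161.70.192/28 -> H1 at depth 28
  Q 19.158.185.56: descend 00010011100111101011100100111000 ; hops seen [H6,H3] ; pick H3
  add 19.158.176.0/20 -> H2 at depth 20
  add 4.135.65.119/32 -> H6 at depth 32
  add 196.77.229.0/24 -> H3 at depth 24
  add 196.77.229.237/32 -> H6 at depth 32
  - 19.158.185.56/32 clear@32
  Q 19.158.191.224: descend 000100111001111010111 ; hops seen [H6,H2] ; pick H2
  Q 4.135.65.119: descend 00000100100001110100000101110111 ; hops seen [H6] ; pick H6
  add 142.161.70.192/27 -> H5 at depth 27
  Q 4.135.65.119: descend 00000100100001110100000101110111 ; hops seen [H6] ; pick H6
  add 19.158.185.48/28 -> H7 at depth 28
  Q 142.161.70.198: descend 10001110101000010100011011000 ; hops seen [H3,H5,H1,H3] ; pick H3
  Q 4.135.65.119: descend 00000100100001110100000101110111 ; hops seen [H6] ; pick H6
  Q 4.135.65.117: descend 000001001000011101000001011101 ; hops seen [∅] ; pick no-route
  Q 4.135.65.119: descend 00000100100001110100000101110111 ; hops seen [H6] ; pick H6
  Q 19.158.160.9: descend 0001001110011110101 ; hops seen [H6] ; pick H6
  add 4.128.0.0/12 -> H6 at depth 12
  Q 19.158.176.3: descend 00010011100111101011 ; hops seen [H6,H2] ; pick H2
  Q 196.77.229.237: descend 11000100010011011110010111101101 ; hops seen [H3,H6] ; pick H6
  add 196.77.229.224/28 -> H6 at depth 28
  add 4.128.0.0/12 -> H3 at depth 12
  add 196.77.229.236/31 -> H7 at depth 31
  Q 142.161.70.192: descend 10001110101000010100011011000 ; hops seen [H3,H5,H1,H3] ; pick H3

== LOOKUPS ==
["H3","H2","H6","H6","H3","H6","no-route","H6","H6","H2","H6","H3"]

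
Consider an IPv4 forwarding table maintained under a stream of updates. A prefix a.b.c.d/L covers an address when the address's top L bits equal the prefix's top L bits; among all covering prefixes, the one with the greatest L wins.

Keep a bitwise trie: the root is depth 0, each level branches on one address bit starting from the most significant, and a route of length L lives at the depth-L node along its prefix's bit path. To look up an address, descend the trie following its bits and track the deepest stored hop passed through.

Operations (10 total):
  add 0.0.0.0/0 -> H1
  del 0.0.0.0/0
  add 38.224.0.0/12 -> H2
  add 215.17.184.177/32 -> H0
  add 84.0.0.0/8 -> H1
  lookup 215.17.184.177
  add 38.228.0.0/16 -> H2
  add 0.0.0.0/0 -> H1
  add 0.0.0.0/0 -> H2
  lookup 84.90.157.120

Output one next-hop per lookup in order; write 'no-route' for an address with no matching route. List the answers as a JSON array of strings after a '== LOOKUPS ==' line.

Trace:
  + 0.0.0.0/0 (H1) depth=0
  - 0.0.0.0/0 clear@0
  + 38.224.0.0/12 (H2) depth=12
  + 215.17.184.177/32 (H0) depth=32
  + 84.0.0.0/8 (H1) depth=8
  lookup 215.17.184.177: bits 11010111000100011011100010110001 walk d0:-→d1:-→d2:-→d3:-→d4:-→d5:-→d6:-→d7:-→d8:-→d9:-→d10:-→d11:-→d12:-→d13:-→d14:-→d15:-→d16:-→d17:-→d18:-→d19:-→d20:-→d21:-→d22:-→d23:-→d24:-→d25:-→d26:-→d27:-→d28:-→d29:-→d30:-→d31:-→d32:H0 -> H0
  + 38.228.0.0/16 (H2) depth=16
  + 0.0.0.0/0 (H1) depth=0
  + 0.0.0.0/0 (H2) depth=0
  lookup 84.90.157.120: bits 01010100 walk d0:H2→d1:-→d2:-→d3:-→d4:-→d5:-→d6:-→d7:-→d8:H1 -> H1

== LOOKUPS ==
["H0","H1"]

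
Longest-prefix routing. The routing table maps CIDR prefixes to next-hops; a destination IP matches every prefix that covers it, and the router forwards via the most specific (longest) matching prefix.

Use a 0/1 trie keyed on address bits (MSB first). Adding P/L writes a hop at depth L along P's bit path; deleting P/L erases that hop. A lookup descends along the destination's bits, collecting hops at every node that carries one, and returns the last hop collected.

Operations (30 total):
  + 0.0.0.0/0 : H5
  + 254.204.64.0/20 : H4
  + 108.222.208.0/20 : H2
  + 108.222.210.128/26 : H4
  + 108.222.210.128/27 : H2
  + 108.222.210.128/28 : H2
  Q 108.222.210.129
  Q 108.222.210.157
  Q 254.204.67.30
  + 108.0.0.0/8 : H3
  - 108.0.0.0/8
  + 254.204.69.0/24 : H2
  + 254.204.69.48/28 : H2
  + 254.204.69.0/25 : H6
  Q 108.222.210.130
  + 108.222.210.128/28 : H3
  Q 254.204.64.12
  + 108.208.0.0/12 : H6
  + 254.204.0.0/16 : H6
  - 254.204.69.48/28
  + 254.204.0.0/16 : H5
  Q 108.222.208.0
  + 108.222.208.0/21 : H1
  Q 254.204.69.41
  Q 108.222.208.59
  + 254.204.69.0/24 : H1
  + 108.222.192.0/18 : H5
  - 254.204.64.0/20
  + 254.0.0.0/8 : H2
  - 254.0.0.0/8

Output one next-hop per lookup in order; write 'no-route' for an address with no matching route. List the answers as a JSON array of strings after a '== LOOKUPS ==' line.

Trace:
  add 0.0.0.0/0 -> H5 at depth 0
  add 254.204.64.0/20 -> H4 at depth 20
  add 108.222.208.0/20 -> H2 at depth 20
  add 108.222.210.128/26 -> H4 at depth 26
  add 108.222.210.128/27 -> H2 at depth 27
  add 108.222.210.128/28 -> H2 at depth 28
  Q 108.222.210.129: descend 0110110011011110110100101000 ; hops seen [H5,H2,H4,H2,H2] ; pick H2
  Q 108.222.210.157: descend 011011001101111011010010100 ; hops seen [H5,H2,H4,H2] ; pick H2
  Q 254.204.67.30: descend 11111110110011000100 ; hops seen [H5,H4] ; pick H4
  add 108.0.0.0/8 -> H3 at depth 8
  - 108.0.0.0/8 clear@8
  add 254.204.69.0/24 -> H2 at depth 24
  add 254.204.69.48/28 -> H2 at depth 28
  add 254.204.69.0/25 -> H6 at depth 25
  Q 108.222.210.130: descend 0110110011011110110100101000 ; hops seen [H5,H2,H4,H2,H2] ; pick H2
  add 108.222.210.128/28 -> H3 at depth 28
  Q 254.204.64.12: descend 111111101100110001000 ; hops seen [H5,H4] ; pick H4
  add 108.208.0.0/12 -> H6 at depth 12
  add 254.204.0.0/16 -> H6 at depth 16
  - 254.204.69.48/28 clear@28
  add 254.204.0.0/16 -> H5 at depth 16
  Q 108.222.208.0: descend 0110110011011110110100 ; hops seen [H5,H6,H2] ; pick H2
  add 108.222.208.0/21 -> H1 at depth 21
  Q 254.204.69.41: descend 111111101100110001000101001 ; hops seen [H5,H5,H4,H2,H6] ; pick H6
  Q 108.222.208.59: descend 0110110011011110110100 ; hops seen [H5,H6,H2,H1] ; pick H1
  add 254.204.69.0/24 -> H1 at depth 24
  add 108.222.192.0/18 -> H5 at depth 18
  - 254.204.64.0/20 clear@20
  add 254.0.0.0/8 -> H2 at depth 8
  - 254.0.0.0/8 clear@8

== LOOKUPS ==
["H2","H2","H4","H2","H4","H2","H6","H1"]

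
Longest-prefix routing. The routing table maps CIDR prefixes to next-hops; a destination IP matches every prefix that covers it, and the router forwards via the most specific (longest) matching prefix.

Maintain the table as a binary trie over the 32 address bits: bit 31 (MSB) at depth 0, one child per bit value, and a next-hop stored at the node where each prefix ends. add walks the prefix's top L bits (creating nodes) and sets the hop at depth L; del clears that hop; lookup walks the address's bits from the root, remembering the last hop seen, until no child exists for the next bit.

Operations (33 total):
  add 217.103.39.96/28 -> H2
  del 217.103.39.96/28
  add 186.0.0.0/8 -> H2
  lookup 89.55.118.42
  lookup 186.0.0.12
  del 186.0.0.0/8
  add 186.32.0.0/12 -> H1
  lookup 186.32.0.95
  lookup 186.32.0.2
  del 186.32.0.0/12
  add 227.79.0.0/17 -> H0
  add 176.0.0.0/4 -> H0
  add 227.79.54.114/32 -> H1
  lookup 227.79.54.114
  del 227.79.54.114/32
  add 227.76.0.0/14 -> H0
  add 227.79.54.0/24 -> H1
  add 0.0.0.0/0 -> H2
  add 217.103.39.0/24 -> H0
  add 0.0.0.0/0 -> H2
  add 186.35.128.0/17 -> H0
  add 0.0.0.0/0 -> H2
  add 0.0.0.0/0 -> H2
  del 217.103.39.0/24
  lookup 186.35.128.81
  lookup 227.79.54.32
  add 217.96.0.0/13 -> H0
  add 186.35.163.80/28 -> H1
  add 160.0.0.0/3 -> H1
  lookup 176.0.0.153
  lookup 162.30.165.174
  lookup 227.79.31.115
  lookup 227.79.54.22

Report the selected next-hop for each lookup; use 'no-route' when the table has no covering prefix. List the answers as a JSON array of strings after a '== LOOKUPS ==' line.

Trace:
  add 217.103.39.96/28 -> H2 at depth 28
  del 217.103.39.96/28 (clear depth 28)
  add 186.0.0.0/8 -> H2 at depth 8
  Q 89.55.118.42: descend ε ; hops seen [∅] ; pick no-route
  Q 186.0.0.12: descend 10111010 ; hops seen [H2] ; pick H2
  del 186.0.0.0/8 (clear depth 8)
  add 186.32.0.0/12 -> H1 at depth 12
  Q 186.32.0.95: descend 101110100010 ; hops seen [H1] ; pick H1
  Q 186.32.0.2: descend 101110100010 ; hops seen [H1] ; pick H1
  del 186.32.0.0/12 (clear depth 12)
  add 227.79.0.0/17 -> H0 at depth 17
  add 176.0.0.0/4 -> H0 at depth 4
  add 227.79.54.114/32 -> H1 at depth 32
  Q 227.79.54.114: descend 11100011010011110011011001110010 ; hops seen [H0,H1] ; pick H1
  del 227.79.54.114/32 (clear depth 32)
  add 227.76.0.0/14 -> H0 at depth 14
  add 227.79.54.0/24 -> H1 at depth 24
  add 0.0.0.0/0 -> H2 at depth 0
  add 217.103.39.0/24 -> H0 at depth 24
  add 0.0.0.0/0 -> H2 at depth 0
  add 186.35.128.0/17 -> H0 at depth 17
  add 0.0.0.0/0 -> H2 at depth 0
  add 0.0.0.0/0 -> H2 at depth 0
  del 217.103.39.0/24 (clear depth 24)
  Q 186.35.128.81: descend 10111010001000111 ; hops seen [H2,H0,H0] ; pick H0
  Q 227.79.54.32: descend 1110001101001111001101100 ; hops seen [H2,H0,H0,H1] ; pick H1
  add 217.96.0.0/13 -> H0 at depth 13
  add 186.35.163.80/28 -> H1 at depth 28
  add 160.0.0.0/3 -> H1 at depth 3
  Q 176.0.0.153: descend 1011 ; hops seen [H2,H1,H0] ; pick H0
  Q 162.30.165.174: descend 101 ; hops seen [H2,H1] ; pick H1
  Q 227.79.31.115: descend 111000110100111100 ; hops seen [H2,H0,H0] ; pick H0
  Q 227.79.54.22: descend 1110001101001111001101100 ; hops seen [H2,H0,H0,H1] ; pick H1

== LOOKUPS ==
["no-route","H2","H1","H1","H1","H0","H1","H0","H1","H0","H1"]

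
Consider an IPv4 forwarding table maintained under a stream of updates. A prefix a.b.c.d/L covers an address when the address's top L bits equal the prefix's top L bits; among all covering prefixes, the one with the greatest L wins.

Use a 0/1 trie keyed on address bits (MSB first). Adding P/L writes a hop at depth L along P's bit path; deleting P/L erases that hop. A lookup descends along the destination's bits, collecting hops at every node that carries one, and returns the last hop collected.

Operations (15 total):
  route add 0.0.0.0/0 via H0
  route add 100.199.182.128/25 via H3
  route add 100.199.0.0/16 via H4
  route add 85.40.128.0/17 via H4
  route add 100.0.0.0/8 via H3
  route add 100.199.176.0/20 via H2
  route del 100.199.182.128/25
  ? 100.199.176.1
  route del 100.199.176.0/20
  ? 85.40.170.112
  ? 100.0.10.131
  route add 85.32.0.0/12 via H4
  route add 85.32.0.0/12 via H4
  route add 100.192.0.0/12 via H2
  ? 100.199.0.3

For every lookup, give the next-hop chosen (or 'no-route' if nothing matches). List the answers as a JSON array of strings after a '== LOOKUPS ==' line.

Process each operation:
  add 0.0.0.0/0 -> H0 at depth 0
  add 100.199.182.128/25 -> H3 at depth 25
  add 100.199.0.0/16 -> H4 at depth 16
  add 85.40.128.0/17 -> H4 at depth 17
  add 100.0.0.0/8 -> H3 at depth 8
  add 100.199.176.0/20 -> H2 at depth 20
  - 100.199.182.128/25 clear@25
  Q 100.199.176.1: descend 011001001100011110110 ; hops seen [H0,H3,H4,H2] ; pick H2
  - 100.199.176.0/20 clear@20
  Q 85.40.170.112: descend 01010101001010001 ; hops seen [H0,H4] ; pick H4
  Q 100.0.10.131: descend 01100100 ; hops seen [H0,H3] ; pick H3
  add 85.32.0.0/12 -> H4 at depth 12
  add 85.32.0.0/12 -> H4 at depth 12
  add 100.192.0.0/12 -> H2 at depth 12
  Q 100.199.0.3: descend 0110010011000111 ; hops seen [H0,H3,H2,H4] ; pick H4

== LOOKUPS ==
["H2","H4","H3","H4"]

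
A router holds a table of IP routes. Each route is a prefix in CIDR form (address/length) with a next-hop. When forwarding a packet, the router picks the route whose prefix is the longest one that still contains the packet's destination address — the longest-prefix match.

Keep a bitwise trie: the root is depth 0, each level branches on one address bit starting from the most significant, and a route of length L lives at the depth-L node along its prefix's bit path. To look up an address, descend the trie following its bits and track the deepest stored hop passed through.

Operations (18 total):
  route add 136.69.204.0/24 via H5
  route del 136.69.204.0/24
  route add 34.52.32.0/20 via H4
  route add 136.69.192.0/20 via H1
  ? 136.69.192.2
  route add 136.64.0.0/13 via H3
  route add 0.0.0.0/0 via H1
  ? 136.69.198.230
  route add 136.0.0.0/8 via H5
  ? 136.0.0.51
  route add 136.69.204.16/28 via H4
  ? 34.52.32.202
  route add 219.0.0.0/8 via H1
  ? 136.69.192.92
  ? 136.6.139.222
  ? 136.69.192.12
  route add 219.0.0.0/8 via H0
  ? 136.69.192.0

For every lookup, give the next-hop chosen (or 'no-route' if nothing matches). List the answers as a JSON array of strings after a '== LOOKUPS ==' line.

Process each operation:
  add 136.69.204.0/24 -> H5 at depth 24
  - 136.69.204.0/24 clear@24
  add 34.52.32.0/20 -> H4 at depth 20
  add 136.69.192.0/20 -> H1 at depth 20
  ? 136.69.192.2  path d0:-→d1:-→d2:-→d3:-→d4:-→d5:-→d6:-→d7:-→d8:-→d9:-→d10:-→d11:-→d12:-→d13:-→d14:-→d15:-→d16:-→d17:-→d18:-→d19:-→d20:H1  best=H1
  add 136.64.0.0/13 -> H3 at depth 13
  add 0.0.0.0/0 -> H1 at depth 0
  ? 136.69.198.230  path d0:H1→d1:-→d2:-→d3:-→d4:-→d5:-→d6:-→d7:-→d8:-→d9:-→d10:-→d11:-→d12:-→d13:H3→d14:-→d15:-→d16:-→d17:-→d18:-→d19:-→d20:H1  best=H1
  add 136.0.0.0/8 -> H5 at depth 8
  ? 136.0.0.51  path d0:H1→d1:-→d2:-→d3:-→d4:-→d5:-→d6:-→d7:-→d8:H5→d9:-  best=H5
  add 136.69.204.16/28 -> H4 at depth 28
  ? 34.52.32.202  path d0:H1→d1:-→d2:-→d3:-→d4:-→d5:-→d6:-→d7:-→d8:-→d9:-→d10:-→d11:-→d12:-→d13:-→d14:-→d15:-→d16:-→d17:-→d18:-→d19:-→d20:H4  best=H4
  add 219.0.0.0/8 -> H1 at depth 8
  ? 136.69.192.92  path d0:H1→d1:-→d2:-→d3:-→d4:-→d5:-→d6:-→d7:-→d8:H5→d9:-→d10:-→d11:-→d12:-→d13:H3→d14:-→d15:-→d16:-→d17:-→d18:-→d19:-→d20:H1  best=H1
  ? 136.6.139.222  path d0:H1→d1:-→d2:-→d3:-→d4:-→d5:-→d6:-→d7:-→d8:H5→d9:-  best=H5
  ? 136.69.192.12  path d0:H1→d1:-→d2:-→d3:-→d4:-→d5:-→d6:-→d7:-→d8:H5→d9:-→d10:-→d11:-→d12:-→d13:H3→d14:-→d15:-→d16:-→d17:-→d18:-→d19:-→d20:H1  best=H1
  add 219.0.0.0/8 -> H0 at depth 8
  ? 136.69.192.0  path d0:H1→d1:-→d2:-→d3:-→d4:-→d5:-→d6:-→d7:-→d8:H5→d9:-→d10:-→d11:-→d12:-→d13:H3→d14:-→d15:-→d16:-→d17:-→d18:-→d19:-→d20:H1  best=H1

== LOOKUPS ==
["H1","H1","H5","H4","H1","H5","H1","H1"]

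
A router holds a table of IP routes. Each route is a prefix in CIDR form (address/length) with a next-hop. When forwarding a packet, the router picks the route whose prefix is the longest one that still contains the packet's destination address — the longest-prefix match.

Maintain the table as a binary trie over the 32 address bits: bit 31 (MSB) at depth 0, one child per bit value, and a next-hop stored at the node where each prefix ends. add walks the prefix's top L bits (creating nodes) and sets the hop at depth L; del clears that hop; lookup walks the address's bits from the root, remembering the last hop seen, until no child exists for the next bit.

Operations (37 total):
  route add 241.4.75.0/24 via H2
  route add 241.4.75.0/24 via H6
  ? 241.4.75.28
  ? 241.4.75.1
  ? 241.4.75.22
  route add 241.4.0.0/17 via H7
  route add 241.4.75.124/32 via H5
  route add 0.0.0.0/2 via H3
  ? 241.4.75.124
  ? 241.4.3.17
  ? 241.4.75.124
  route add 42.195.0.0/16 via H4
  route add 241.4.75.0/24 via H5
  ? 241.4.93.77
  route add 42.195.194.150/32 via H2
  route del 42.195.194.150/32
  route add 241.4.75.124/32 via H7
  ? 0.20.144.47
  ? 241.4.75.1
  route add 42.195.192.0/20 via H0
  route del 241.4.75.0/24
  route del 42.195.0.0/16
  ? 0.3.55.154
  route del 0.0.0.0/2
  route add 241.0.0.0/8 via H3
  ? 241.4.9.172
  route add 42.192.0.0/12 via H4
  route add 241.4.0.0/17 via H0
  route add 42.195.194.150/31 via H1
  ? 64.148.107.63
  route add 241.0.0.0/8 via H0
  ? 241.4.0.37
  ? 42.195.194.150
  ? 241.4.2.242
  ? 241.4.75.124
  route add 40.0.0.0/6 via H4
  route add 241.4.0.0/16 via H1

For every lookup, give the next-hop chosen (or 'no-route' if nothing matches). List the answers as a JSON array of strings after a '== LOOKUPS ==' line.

Apply in order:
  + 241.4.75.0/24 (H2) depth=24
  + 241.4.75.0/24 (H6) depth=24
  Q 241.4.75.28: descend 111100010000010001001011 ; hops seen [H6] ; pick H6
  Q 241.4.75.1: descend 111100010000010001001011 ; hops seen [H6] ; pick H6
  Q 241.4.75.22: descend 111100010000010001001011 ; hops seen [H6] ; pick H6
  + 241.4.0.0/17 (H7) depth=17
  + 241.4.75.124/32 (H5) depth=32
  + 0.0.0.0/2 (H3) depth=2
  Q 241.4.75.124: descend 11110001000001000100101101111100 ; hops seen [H7,H6,H5] ; pick H5
  Q 241.4.3.17: descend 11110001000001000 ; hops seen [H7] ; pick H7
  Q 241.4.75.124: descend 11110001000001000100101101111100 ; hops seen [H7,H6,H5] ; pick H5
  + 42.195.0.0/16 (H4) depth=16
  + 241.4.75.0/24 (H5) depth=24
  Q 241.4.93.77: descend 1111000100000100010 ; hops seen [H7] ; pick H7
  + 42.195.194.150/32 (H2) depth=32
  - 42.195.194.150/32 clear@32
  + 241.4.75.124/32 (H7) depth=32
  Q 0.20.144.47: descend 00 ; hops seen [H3] ; pick H3
  Q 241.4.75.1: descend 1111000100000100010010110 ; hops seen [H7,H5] ; pick H5
  + 42.195.192.0/20 (H0) depth=20
  - 241.4.75.0/24 clear@24
  - 42.195.0.0/16 clear@16
  Q 0.3.55.154: descend 00 ; hops seen [H3] ; pick H3
  - 0.0.0.0/2 clear@2
  + 241.0.0.0/8 (H3) depth=8
  Q 241.4.9.172: descend 11110001000001000 ; hops seen [H3,H7] ; pick H7
  + 42.192.0.0/12 (H4) depth=12
  + 241.4.0.0/17 (H0) depth=17
  + 42.195.194.150/31 (H1) depth=31
  Q 64.148.107.63: descend 0 ; hops seen [∅] ; pick no-route
  + 241.0.0.0/8 (H0) depth=8
  Q 241.4.0.37: descend 11110001000001000 ; hops seen [H0,H0] ; pick H0
  Q 42.195.194.150: descend 00101010110000111100001010010110 ; hops seen [H4,H0,H1] ; pick H1
  Q 241.4.2.242: descend 11110001000001000 ; hops seen [H0,H0] ; pick H0
  Q 241.4.75.124: descend 11110001000001000100101101111100 ; hops seen [H0,H0,H7] ; pick H7
  + 40.0.0.0/6 (H4) depth=6
  + 241.4.0.0/16 (H1) depth=16

== LOOKUPS ==
["H6","H6","H6","H5","H7","H5","H7","H3","H5","H3","H7","no-route","H0","H1","H0","H7"]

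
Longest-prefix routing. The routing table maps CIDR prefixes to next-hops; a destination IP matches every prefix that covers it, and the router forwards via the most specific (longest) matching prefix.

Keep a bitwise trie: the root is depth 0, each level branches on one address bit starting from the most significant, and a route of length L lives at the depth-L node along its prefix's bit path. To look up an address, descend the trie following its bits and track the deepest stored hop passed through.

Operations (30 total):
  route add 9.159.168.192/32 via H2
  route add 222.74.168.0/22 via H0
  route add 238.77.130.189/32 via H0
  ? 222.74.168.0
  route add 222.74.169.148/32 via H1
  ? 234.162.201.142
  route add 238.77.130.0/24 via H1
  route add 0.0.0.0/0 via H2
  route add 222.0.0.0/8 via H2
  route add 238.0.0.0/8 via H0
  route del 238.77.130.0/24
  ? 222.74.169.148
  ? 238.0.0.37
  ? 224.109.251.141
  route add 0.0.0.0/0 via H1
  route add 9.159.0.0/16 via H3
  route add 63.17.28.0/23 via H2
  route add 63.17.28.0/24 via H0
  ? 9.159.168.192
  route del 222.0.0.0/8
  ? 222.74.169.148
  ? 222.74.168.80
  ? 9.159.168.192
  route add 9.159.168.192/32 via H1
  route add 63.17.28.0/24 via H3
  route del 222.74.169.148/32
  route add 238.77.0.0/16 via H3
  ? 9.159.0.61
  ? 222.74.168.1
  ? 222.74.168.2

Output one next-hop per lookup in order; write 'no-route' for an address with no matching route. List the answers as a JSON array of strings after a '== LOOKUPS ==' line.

Apply in order:
  add 9.159.168.192/32 -> H2 at depth 32
  add 222.74.168.0/22 -> H0 at depth 22
  add 238.77.130.189/32 -> H0 at depth 32
  lookup 222.74.168.0: bits 1101111001001010101010 walk d0:-→d1:-→d2:-→d3:-→d4:-→d5:-→d6:-→d7:-→d8:-→d9:-→d10:-→d11:-→d12:-→d13:-→d14:-→d15:-→d16:-→d17:-→d18:-→d19:-→d20:-→d21:-→d22:H0 -> H0
  add 222.74.169.148/32 -> H1 at depth 32
  lookup 234.162.201.142: bits 11101 walk d0:-→d1:-→d2:-→d3:-→d4:-→d5:- -> no-route
  add 238.77.130.0/24 -> H1 at depth 24
  add 0.0.0.0/0 -> H2 at depth 0
  add 222.0.0.0/8 -> H2 at depth 8
  add 238.0.0.0/8 -> H0 at depth 8
  del 238.77.130.0/24 (clear depth 24)
  lookup 222.74.169.148: bits 11011110010010101010100110010100 walk d0:H2→d1:-→d2:-→d3:-→d4:-→d5:-→d6:-→d7:-→d8:H2→d9:-→d10:-→d11:-→d12:-→d13:-→d14:-→d15:-→d16:-→d17:-→d18:-→d19:-→d20:-→d21:-→d22:H0→d23:-→d24:-→d25:-→d26:-→d27:-→d28:-→d29:-→d30:-→d31:-→d32:H1 -> H1
  lookup 238.0.0.37: bits 111011100 walk d0:H2→d1:-→d2:-→d3:-→d4:-→d5:-→d6:-→d7:-→d8:H0→d9:- -> H0
  lookup 224.109.251.141: bits 1110 walk d0:H2→d1:-→d2:-→d3:-→d4:- -> H2
  add 0.0.0.0/0 -> H1 at depth 0
  add 9.159.0.0/16 -> H3 at depth 16
  add 63.17.28.0/23 -> H2 at depth 23
  add 63.17.28.0/24 -> H0 at depth 24
  lookup 9.159.168.192: bits 00001001100111111010100011000000 walk d0:H1→d1:-→d2:-→d3:-→d4:-→d5:-→d6:-→d7:-→d8:-→d9:-→d10:-→d11:-→d12:-→d13:-→d14:-→d15:-→d16:H3→d17:-→d18:-→d19:-→d20:-→d21:-→d22:-→d23:-→d24:-→d25:-→d26:-→d27:-→d28:-→d29:-→d30:-→d31:-→d32:H2 -> H2
  del 222.0.0.0/8 (clear depth 8)
  lookup 222.74.169.148: bits 11011110010010101010100110010100 walk d0:H1→d1:-→d2:-→d3:-→d4:-→d5:-→d6:-→d7:-→d8:-→d9:-→d10:-→d11:-→d12:-→d13:-→d14:-→d15:-→d16:-→d17:-→d18:-→d19:-→d20:-→d21:-→d22:H0→d23:-→d24:-→d25:-→d26:-→d27:-→d28:-→d29:-→d30:-→d31:-→d32:H1 -> H1
  lookup 222.74.168.80: bits 11011110010010101010100 walk d0:H1→d1:-→d2:-→d3:-→d4:-→d5:-→d6:-→d7:-→d8:-→d9:-→d10:-→d11:-→d12:-→d13:-→d14:-→d15:-→d16:-→d17:-→d18:-→d19:-→d20:-→d21:-→d22:H0→d23:- -> H0
  lookup 9.159.168.192: bits 00001001100111111010100011000000 walk d0:H1→d1:-→d2:-→d3:-→d4:-→d5:-→d6:-→d7:-→d8:-→d9:-→d10:-→d11:-→d12:-→d13:-→d14:-→d15:-→d16:H3→d17:-→d18:-→d19:-→d20:-→d21:-→d22:-→d23:-→d24:-→d25:-→d26:-→d27:-→d28:-→d29:-→d30:-→d31:-→d32:H2 -> H2
  add 9.159.168.192/32 -> H1 at depth 32
  add 63.17.28.0/24 -> H3 at depth 24
  del 222.74.169.148/32 (clear depth 32)
  add 238.77.0.0/16 -> H3 at depth 16
  lookup 9.159.0.61: bits 0000100110011111 walk d0:H1→d1:-→d2:-→d3:-→d4:-→d5:-→d6:-→d7:-→d8:-→d9:-→d10:-→d11:-→d12:-→d13:-→d14:-→d15:-→d16:H3 -> H3
  lookup 222.74.168.1: bits 11011110010010101010100 walk d0:H1→d1:-→d2:-→d3:-→d4:-→d5:-→d6:-→d7:-→d8:-→d9:-→d10:-→d11:-→d12:-→d13:-→d14:-→d15:-→d16:-→d17:-→d18:-→d19:-→d20:-→d21:-→d22:H0→d23:- -> H0
  lookup 222.74.168.2: bits 11011110010010101010100 walk d0:H1→d1:-→d2:-→d3:-→d4:-→d5:-→d6:-→d7:-→d8:-→d9:-→d10:-→d11:-→d12:-→d13:-→d14:-→d15:-→d16:-→d17:-→d18:-→d19:-→d20:-→d21:-→d22:H0→d23:- -> H0

== LOOKUPS ==
["H0","no-route","H1","H0","H2","H2","H1","H0","H2","H3","H0","H0"]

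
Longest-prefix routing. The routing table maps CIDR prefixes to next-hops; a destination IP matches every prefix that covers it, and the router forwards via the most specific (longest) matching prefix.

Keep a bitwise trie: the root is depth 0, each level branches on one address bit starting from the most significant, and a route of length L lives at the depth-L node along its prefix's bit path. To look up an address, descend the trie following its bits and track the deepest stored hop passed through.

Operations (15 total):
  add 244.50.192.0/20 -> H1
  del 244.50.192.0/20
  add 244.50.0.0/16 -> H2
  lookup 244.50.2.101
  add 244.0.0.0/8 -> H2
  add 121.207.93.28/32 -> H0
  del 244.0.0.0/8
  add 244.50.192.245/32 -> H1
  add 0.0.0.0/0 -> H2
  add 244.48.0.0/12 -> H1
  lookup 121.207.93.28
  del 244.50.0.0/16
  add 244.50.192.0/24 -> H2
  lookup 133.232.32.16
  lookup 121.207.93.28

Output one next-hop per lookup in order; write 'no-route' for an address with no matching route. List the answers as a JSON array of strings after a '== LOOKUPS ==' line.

Process each operation:
  + 244.50.192.0/20 (H1) depth=20
  del 244.50.192.0/20 (clear depth 20)
  + 244.50.0.0/16 (H2) depth=16
  lookup 244.50.2.101: bits 1111010000110010 walk d0:-→d1:-→d2:-→d3:-→d4:-→d5:-→d6:-→d7:-→d8:-→d9:-→d10:-→d11:-→d12:-→d13:-→d14:-→d15:-→d16:H2 -> H2
  + 244.0.0.0/8 (H2) depth=8
  + 121.207.93.28/32 (H0) depth=32
  del 244.0.0.0/8 (clear depth 8)
  + 244.50.192.245/32 (H1) depth=32
  + 0.0.0.0/0 (H2) depth=0
  + 244.48.0.0/12 (H1) depth=12
  lookup 121.207.93.28: bits 01111001110011110101110100011100 walk d0:H2→d1:-→d2:-→d3:-→d4:-→d5:-→d6:-→d7:-→d8:-→d9:-→d10:-→d11:-→d12:-→d13:-→d14:-→d15:-→d16:-→d17:-→d18:-→d19:-→d20:-→d21:-→d22:-→d23:-→d24:-→d25:-→d26:-→d27:-→d28:-→d29:-→d30:-→d31:-→d32:H0 -> H0
  del 244.50.0.0/16 (clear depth 16)
  + 244.50.192.0/24 (H2) depth=24
  lookup 133.232.32.16: bits 1 walk d0:H2→d1:- -> H2
  lookup 121.207.93.28: bits 01111001110011110101110100011100 walk d0:H2→d1:-→d2:-→d3:-→d4:-→d5:-→d6:-→d7:-→d8:-→d9:-→d10:-→d11:-→d12:-→d13:-→d14:-→d15:-→d16:-→d17:-→d18:-→d19:-→d20:-→d21:-→d22:-→d23:-→d24:-→d25:-→d26:-→d27:-→d28:-→d29:-→d30:-→d31:-→d32:H0 -> H0

== LOOKUPS ==
["H2","H0","H2","H0"]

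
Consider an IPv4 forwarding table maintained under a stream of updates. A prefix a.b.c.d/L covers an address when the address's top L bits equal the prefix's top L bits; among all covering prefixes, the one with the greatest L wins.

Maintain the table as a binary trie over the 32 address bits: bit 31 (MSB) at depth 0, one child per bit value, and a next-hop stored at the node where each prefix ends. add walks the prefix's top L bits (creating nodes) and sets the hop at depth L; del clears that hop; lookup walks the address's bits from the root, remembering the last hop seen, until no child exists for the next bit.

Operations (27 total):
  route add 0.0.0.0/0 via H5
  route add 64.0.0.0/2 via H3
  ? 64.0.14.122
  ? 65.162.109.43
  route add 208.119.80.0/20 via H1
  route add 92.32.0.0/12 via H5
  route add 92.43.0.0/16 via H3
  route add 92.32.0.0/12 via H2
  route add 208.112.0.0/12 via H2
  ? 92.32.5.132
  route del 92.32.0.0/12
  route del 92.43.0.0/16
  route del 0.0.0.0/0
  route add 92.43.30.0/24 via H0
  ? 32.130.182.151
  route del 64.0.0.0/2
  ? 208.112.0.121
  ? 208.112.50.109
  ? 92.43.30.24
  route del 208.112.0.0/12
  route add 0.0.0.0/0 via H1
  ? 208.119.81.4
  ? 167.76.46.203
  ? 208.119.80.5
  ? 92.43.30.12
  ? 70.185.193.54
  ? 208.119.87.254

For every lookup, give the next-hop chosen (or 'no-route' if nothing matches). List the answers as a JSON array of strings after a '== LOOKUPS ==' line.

Trace:
  + 0.0.0.0/0 (H5) depth=0
  + 64.0.0.0/2 (H3) depth=2
  lookup 64.0.14.122: bits 01 walk d0:H5→d1:-→d2:H3 -> H3
  lookup 65.162.109.43: bits 01 walk d0:H5→d1:-→d2:H3 -> H3
  + 208.119.80.0/20 (H1) depth=20
  + 92.32.0.0/12 (H5) depth=12
  + 92.43.0.0/16 (H3) depth=16
  + 92.32.0.0/12 (H2) depth=12
  + 208.112.0.0/12 (H2) depth=12
  lookup 92.32.5.132: bits 010111000010 walk d0:H5→d1:-→d2:H3→d3:-→d4:-→d5:-→d6:-→d7:-→d8:-→d9:-→d10:-→d11:-→d12:H2 -> H2
  del 92.32.0.0/12 (clear depth 12)
  del 92.43.0.0/16 (clear depth 16)
  del 0.0.0.0/0 (clear depth 0)
  + 92.43.30.0/24 (H0) depth=24
  lookup 32.130.182.151: bits 0 walk d0:-→d1:- -> no-route
  del 64.0.0.0/2 (clear depth 2)
  lookup 208.112.0.121: bits 1101000001110 walk d0:-→d1:-→d2:-→d3:-→d4:-→d5:-→d6:-→d7:-→d8:-→d9:-→d10:-→d11:-→d12:H2→d13:- -> H2
  lookup 208.112.50.109: bits 1101000001110 walk d0:-→d1:-→d2:-→d3:-→d4:-→d5:-→d6:-→d7:-→d8:-→d9:-→d10:-→d11:-→d12:H2→d13:- -> H2
  lookup 92.43.30.24: bits 010111000010101100011110 walk d0:-→d1:-→d2:-→d3:-→d4:-→d5:-→d6:-→d7:-→d8:-→d9:-→d10:-→d11:-→d12:-→d13:-→d14:-→d15:-→d16:-→d17:-→d18:-→d19:-→d20:-→d21:-→d22:-→d23:-→d24:H0 -> H0
  del 208.112.0.0/12 (clear depth 12)
  + 0.0.0.0/0 (H1) depth=0
  lookup 208.119.81.4: bits 11010000011101110101 walk d0:H1→d1:-→d2:-→d3:-→d4:-→d5:-→d6:-→d7:-→d8:-→d9:-→d10:-→d11:-→d12:-→d13:-→d14:-→d15:-→d16:-→d17:-→d18:-→d19:-→d20:H1 -> H1
  lookup 167.76.46.203: bits 1 walk d0:H1→d1:- -> H1
  lookup 208.119.80.5: bits 11010000011101110101 walk d0:H1→d1:-→d2:-→d3:-→d4:-→d5:-→d6:-→d7:-→d8:-→d9:-→d10:-→d11:-→d12:-→d13:-→d14:-→d15:-→d16:-→d17:-→d18:-→d19:-→d20:H1 -> H1
  lookup 92.43.30.12: bits 010111000010101100011110 walk d0:H1→d1:-→d2:-→d3:-→d4:-→d5:-→d6:-→d7:-→d8:-→d9:-→d10:-→d11:-→d12:-→d13:-→d14:-→d15:-→d16:-→d17:-→d18:-→d19:-→d20:-→d21:-→d22:-→d23:-→d24:H0 -> H0
  lookup 70.185.193.54: bits 010 walk d0:H1→d1:-→d2:-→d3:- -> H1
  lookup 208.119.87.254: bits 11010000011101110101 walk d0:H1→d1:-→d2:-→d3:-→d4:-→d5:-→d6:-→d7:-→d8:-→d9:-→d10:-→d11:-→d12:-→d13:-→d14:-→d15:-→d16:-→d17:-→d18:-→d19:-→d20:H1 -> H1

== LOOKUPS ==
["H3","H3","H2","no-route","H2","H2","H0","H1","H1","H1","H0","H1","H1"]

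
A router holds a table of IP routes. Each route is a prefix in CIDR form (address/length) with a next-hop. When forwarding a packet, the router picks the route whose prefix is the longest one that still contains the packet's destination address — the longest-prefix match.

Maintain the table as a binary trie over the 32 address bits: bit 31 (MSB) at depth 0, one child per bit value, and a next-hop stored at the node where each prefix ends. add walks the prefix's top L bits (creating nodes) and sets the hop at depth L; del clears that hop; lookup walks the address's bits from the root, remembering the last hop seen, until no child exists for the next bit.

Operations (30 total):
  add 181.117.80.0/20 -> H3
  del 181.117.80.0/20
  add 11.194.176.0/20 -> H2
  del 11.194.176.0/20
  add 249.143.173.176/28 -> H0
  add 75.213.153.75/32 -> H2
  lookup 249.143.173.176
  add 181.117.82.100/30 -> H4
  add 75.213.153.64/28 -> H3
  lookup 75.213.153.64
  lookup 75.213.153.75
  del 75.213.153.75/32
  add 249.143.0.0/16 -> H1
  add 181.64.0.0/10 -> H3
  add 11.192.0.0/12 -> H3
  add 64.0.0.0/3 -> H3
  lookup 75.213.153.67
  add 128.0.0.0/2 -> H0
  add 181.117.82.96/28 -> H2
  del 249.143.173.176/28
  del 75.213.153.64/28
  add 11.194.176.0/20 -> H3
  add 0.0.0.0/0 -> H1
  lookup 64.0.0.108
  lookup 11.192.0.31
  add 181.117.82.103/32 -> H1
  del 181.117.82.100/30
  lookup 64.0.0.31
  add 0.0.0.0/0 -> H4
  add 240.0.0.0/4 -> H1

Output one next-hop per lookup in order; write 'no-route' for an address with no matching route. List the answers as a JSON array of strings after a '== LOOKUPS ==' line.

Trace:
  add 181.117.80.0/20 -> H3 at depth 20
  - 181.117.80.0/20 clear@20
  add 11.194.176.0/20 -> H2 at depth 20
  - 11.194.176.0/20 clear@20
  add 249.143.173.176/28 -> H0 at depth 28
  add 75.213.153.75/32 -> H2 at depth 32
  ? 249.143.173.176  path d0:-→d1:-→d2:-→d3:-→d4:-→d5:-→d6:-→d7:-→d8:-→d9:-→d10:-→d11:-→d12:-→d13:-→d14:-→d15:-→d16:-→d17:-→d18:-→d19:-→d20:-→d21:-→d22:-→d23:-→d24:-→d25:-→d26:-→d27:-→d28:H0  best=H0
  add 181.117.82.100/30 -> H4 at depth 30
  add 75.213.153.64/28 -> H3 at depth 28
  ? 75.213.153.64  path d0:-→d1:-→d2:-→d3:-→d4:-→d5:-→d6:-→d7:-→d8:-→d9:-→d10:-→d11:-→d12:-→d13:-→d14:-→d15:-→d16:-→d17:-→d18:-→d19:-→d20:-→d21:-→d22:-→d23:-→d24:-→d25:-→d26:-→d27:-→d28:H3  best=H3
  ? 75.213.153.75  path d0:-→d1:-→d2:-→d3:-→d4:-→d5:-→d6:-→d7:-→d8:-→d9:-→d10:-→d11:-→d12:-→d13:-→d14:-→d15:-→d16:-→d17:-→d18:-→d19:-→d20:-→d21:-→d22:-→d23:-→d24:-→d25:-→d26:-→d27:-→d28:H3→d29:-→d30:-→d31:-→d32:H2  best=H2
  - 75.213.153.75/32 clear@32
  add 249.143.0.0/16 -> H1 at depth 16
  add 181.64.0.0/10 -> H3 at depth 10
  add 11.192.0.0/12 -> H3 at depth 12
  add 64.0.0.0/3 -> H3 at depth 3
  ? 75.213.153.67  path d0:-→d1:-→d2:-→d3:H3→d4:-→d5:-→d6:-→d7:-→d8:-→d9:-→d10:-→d11:-→d12:-→d13:-→d14:-→d15:-→d16:-→d17:-→d18:-→d19:-→d20:-→d21:-→d22:-→d23:-→d24:-→d25:-→d26:-→d27:-→d28:H3  best=H3
  add 128.0.0.0/2 -> H0 at depth 2
  add 181.117.82.96/28 -> H2 at depth 28
  - 249.143.173.176/28 clear@28
  - 75.213.153.64/28 clear@28
  add 11.194.176.0/20 -> H3 at depth 20
  add 0.0.0.0/0 -> H1 at depth 0
  ? 64.0.0.108  path d0:H1→d1:-→d2:-→d3:H3→d4:-  best=H3
  ? 11.192.0.31  path d0:H1→d1:-→d2:-→d3:-→d4:-→d5:-→d6:-→d7:-→d8:-→d9:-→d10:-→d11:-→d12:H3→d13:-→d14:-  best=H3
  add 181.117.82.103/32 -> H1 at depth 32
  - 181.117.82.100/30 clear@30
  ? 64.0.0.31  path d0:H1→d1:-→d2:-→d3:H3→d4:-  best=H3
  add 0.0.0.0/0 -> H4 at depth 0
  add 240.0.0.0/4 -> H1 at depth 4

== LOOKUPS ==
["H0","H3","H2","H3","H3","H3","H3"]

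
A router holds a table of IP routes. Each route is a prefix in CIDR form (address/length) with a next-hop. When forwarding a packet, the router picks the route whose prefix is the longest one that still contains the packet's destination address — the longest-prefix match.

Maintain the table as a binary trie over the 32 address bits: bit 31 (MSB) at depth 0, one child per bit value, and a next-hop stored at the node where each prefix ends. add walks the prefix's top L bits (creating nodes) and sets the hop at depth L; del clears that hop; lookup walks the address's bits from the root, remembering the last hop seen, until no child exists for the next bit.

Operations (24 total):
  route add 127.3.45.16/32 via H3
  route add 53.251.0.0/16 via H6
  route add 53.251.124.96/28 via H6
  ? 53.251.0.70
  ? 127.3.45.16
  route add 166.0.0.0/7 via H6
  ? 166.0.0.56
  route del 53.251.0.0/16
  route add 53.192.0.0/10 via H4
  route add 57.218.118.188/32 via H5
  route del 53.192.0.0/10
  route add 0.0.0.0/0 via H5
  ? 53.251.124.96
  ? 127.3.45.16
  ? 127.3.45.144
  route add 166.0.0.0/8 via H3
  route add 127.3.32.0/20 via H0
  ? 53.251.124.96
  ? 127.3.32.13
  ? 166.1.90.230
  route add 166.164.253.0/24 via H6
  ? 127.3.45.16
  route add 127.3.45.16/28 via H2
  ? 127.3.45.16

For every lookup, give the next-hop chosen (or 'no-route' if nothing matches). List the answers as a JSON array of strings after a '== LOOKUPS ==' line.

Apply in order:
  + 127.3.45.16/32 (H3) depth=32
  + 53.251.0.0/16 (H6) depth=16
  + 53.251.124.96/28 (H6) depth=28
  lookup 53.251.0.70: bits 00110101111110110 walk d0:-→d1:-→d2:-→d3:-→d4:-→d5:-→d6:-→d7:-→d8:-→d9:-→d10:-→d11:-→d12:-→d13:-→d14:-→d15:-→d16:H6→d17:- -> H6
  lookup 127.3.45.16: bits 01111111000000110010110100010000 walk d0:-→d1:-→d2:-→d3:-→d4:-→d5:-→d6:-→d7:-→d8:-→d9:-→d10:-→d11:-→d12:-→d13:-→d14:-→d15:-→d16:-→d17:-→d18:-→d19:-→d20:-→d21:-→d22:-→d23:-→d24:-→d25:-→d26:-→d27:-→d28:-→d29:-→d30:-→d31:-→d32:H3 -> H3
  + 166.0.0.0/7 (H6) depth=7
  lookup 166.0.0.56: bits 1010011 walk d0:-→d1:-→d2:-→d3:-→d4:-→d5:-→d6:-→d7:H6 -> H6
  del 53.251.0.0/16 (clear depth 16)
  + 53.192.0.0/10 (H4) depth=10
  + 57.218.118.188/32 (H5) depth=32
  del 53.192.0.0/10 (clear depth 10)
  + 0.0.0.0/0 (H5) depth=0
  lookup 53.251.124.96: bits 0011010111111011011111000110 walk d0:H5→d1:-→d2:-→d3:-→d4:-→d5:-→d6:-→d7:-→d8:-→d9:-→d10:-→d11:-→d12:-→d13:-→d14:-→d15:-→d16:-→d17:-→d18:-→d19:-→d20:-→d21:-→d22:-→d23:-→d24:-→d25:-→d26:-→d27:-→d28:H6 -> H6
  lookup 127.3.45.16: bits 01111111000000110010110100010000 walk d0:H5→d1:-→d2:-→d3:-→d4:-→d5:-→d6:-→d7:-→d8:-→d9:-→d10:-→d11:-→d12:-→d13:-→d14:-→d15:-→d16:-→d17:-→d18:-→d19:-→d20:-→d21:-→d22:-→d23:-→d24:-→d25:-→d26:-→d27:-→d28:-→d29:-→d30:-→d31:-→d32:H3 -> H3
  lookup 127.3.45.144: bits 011111110000001100101101 walk d0:H5→d1:-→d2:-→d3:-→d4:-→d5:-→d6:-→d7:-→d8:-→d9:-→d10:-→d11:-→d12:-→d13:-→d14:-→d15:-→d16:-→d17:-→d18:-→d19:-→d20:-→d21:-→d22:-→d23:-→d24:- -> H5
  + 166.0.0.0/8 (H3) depth=8
  + 127.3.32.0/20 (H0) depth=20
  lookup 53.251.124.96: bits 0011010111111011011111000110 walk d0:H5→d1:-→d2:-→d3:-→d4:-→d5:-→d6:-→d7:-→d8:-→d9:-→d10:-→d11:-→d12:-→d13:-→d14:-→d15:-→d16:-→d17:-→d18:-→d19:-→d20:-→d21:-→d22:-→d23:-→d24:-→d25:-→d26:-→d27:-→d28:H6 -> H6
  lookup 127.3.32.13: bits 01111111000000110010 walk d0:H5→d1:-→d2:-→d3:-→d4:-→d5:-→d6:-→d7:-→d8:-→d9:-→d10:-→d11:-→d12:-→d13:-→d14:-→d15:-→d16:-→d17:-→d18:-→d19:-→d20:H0 -> H0
  lookup 166.1.90.230: bits 10100110 walk d0:H5→d1:-→d2:-→d3:-→d4:-→d5:-→d6:-→d7:H6→d8:H3 -> H3
  + 166.164.253.0/24 (H6) depth=24
  lookup 127.3.45.16: bits 01111111000000110010110100010000 walk d0:H5→d1:-→d2:-→d3:-→d4:-→d5:-→d6:-→d7:-→d8:-→d9:-→d10:-→d11:-→d12:-→d13:-→d14:-→d15:-→d16:-→d17:-→d18:-→d19:-→d20:H0→d21:-→d22:-→d23:-→d24:-→d25:-→d26:-→d27:-→d28:-→d29:-→d30:-→d31:-→d32:H3 -> H3
  + 127.3.45.16/28 (H2) depth=28
  lookup 127.3.45.16: bits 01111111000000110010110100010000 walk d0:H5→d1:-→d2:-→d3:-→d4:-→d5:-→d6:-→d7:-→d8:-→d9:-→d10:-→d11:-→d12:-→d13:-→d14:-→d15:-→d16:-→d17:-→d18:-→d19:-→d20:H0→d21:-→d22:-→d23:-→d24:-→d25:-→d26:-→d27:-→d28:H2→d29:-→d30:-→d31:-→d32:H3 -> H3

== LOOKUPS ==
["H6","H3","H6","H6","H3","H5","H6","H0","H3","H3","H3"]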